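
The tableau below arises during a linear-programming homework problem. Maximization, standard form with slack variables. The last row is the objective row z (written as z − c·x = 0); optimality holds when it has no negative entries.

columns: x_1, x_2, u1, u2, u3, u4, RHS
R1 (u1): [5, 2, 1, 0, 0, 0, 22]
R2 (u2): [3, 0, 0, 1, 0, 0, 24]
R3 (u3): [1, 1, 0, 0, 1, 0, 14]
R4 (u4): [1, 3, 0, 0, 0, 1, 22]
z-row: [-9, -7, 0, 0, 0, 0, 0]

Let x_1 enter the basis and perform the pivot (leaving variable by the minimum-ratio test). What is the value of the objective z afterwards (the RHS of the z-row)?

198/5

Ratio test on column x_1 — row 1: 22/5 = 22/5; row 2: 24/3 = 8; row 3: 14/1 = 14; row 4: 22/1 = 22. Minimum is 22/5 at row 1 (u1 leaves); pivot element 5.
Pivot on row 1; the z-row RHS becomes 0 − (-9)·(22/5) = 198/5.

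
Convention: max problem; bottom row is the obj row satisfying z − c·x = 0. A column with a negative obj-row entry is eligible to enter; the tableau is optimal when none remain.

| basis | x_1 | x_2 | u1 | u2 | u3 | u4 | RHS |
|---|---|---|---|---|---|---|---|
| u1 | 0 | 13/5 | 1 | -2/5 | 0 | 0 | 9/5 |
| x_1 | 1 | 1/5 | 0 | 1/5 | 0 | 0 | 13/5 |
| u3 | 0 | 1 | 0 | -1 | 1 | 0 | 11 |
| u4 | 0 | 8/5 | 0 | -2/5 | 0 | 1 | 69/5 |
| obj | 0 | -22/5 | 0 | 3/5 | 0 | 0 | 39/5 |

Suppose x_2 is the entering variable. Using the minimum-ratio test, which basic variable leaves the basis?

u1

Column x_2 entries and ratios — u1: (9/5)/(13/5) = 9/13; x_1: (13/5)/(1/5) = 13; u3: 11/1 = 11; u4: (69/5)/(8/5) = 69/8.
Smallest ratio is 9/13 in the row of u1, so u1 leaves.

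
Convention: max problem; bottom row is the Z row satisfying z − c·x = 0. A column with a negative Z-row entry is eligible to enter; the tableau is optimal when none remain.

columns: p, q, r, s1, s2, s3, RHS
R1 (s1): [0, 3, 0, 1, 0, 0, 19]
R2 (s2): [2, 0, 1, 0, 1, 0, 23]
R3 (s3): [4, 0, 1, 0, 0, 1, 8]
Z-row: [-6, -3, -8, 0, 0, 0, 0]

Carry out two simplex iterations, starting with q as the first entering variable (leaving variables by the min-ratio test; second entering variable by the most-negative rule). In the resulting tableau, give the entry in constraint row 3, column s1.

0

Ratio test on column q — row 1: 19/3 = 19/3; row 2: entry 0 ≤ 0; row 3: entry 0 ≤ 0. Minimum is 19/3 at row 1 (s1 leaves); pivot element 3.
Divide row 1 by 3; eliminate column q from the other rows.
Second iteration: most negative Z-row entry is -8 in column r, so r enters.
Ratio test on column r — row 1: entry 0 ≤ 0; row 2: 23/1 = 23; row 3: 8/1 = 8. Minimum is 8 at row 3 (s3 leaves); pivot element 1.
Divide row 3 by 1; eliminate column r from the other rows.
After both pivots, the entry at constraint row 3, column s1 is 0.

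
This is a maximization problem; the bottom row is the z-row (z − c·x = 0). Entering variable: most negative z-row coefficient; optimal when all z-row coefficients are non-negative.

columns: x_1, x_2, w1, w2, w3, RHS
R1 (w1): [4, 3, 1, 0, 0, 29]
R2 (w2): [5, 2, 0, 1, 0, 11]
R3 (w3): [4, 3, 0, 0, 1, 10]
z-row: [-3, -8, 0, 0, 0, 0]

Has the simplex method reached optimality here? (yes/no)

The z-row has a negative entry -8 in column x_2, so it is not optimal.

no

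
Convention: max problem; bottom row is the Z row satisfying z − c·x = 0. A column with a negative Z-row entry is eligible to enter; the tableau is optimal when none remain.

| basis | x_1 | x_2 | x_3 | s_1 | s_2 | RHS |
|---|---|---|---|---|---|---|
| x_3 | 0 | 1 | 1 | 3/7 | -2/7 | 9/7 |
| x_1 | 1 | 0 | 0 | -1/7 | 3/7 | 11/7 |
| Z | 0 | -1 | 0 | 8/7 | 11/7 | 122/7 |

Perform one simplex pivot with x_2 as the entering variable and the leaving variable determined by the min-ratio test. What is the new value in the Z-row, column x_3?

1

Ratio test on column x_2 — row 1: (9/7)/1 = 9/7; row 2: entry 0 ≤ 0. Minimum is 9/7 at row 1 (x_3 leaves); pivot element 1.
Divide row 1 by 1; eliminate column x_2 from the other rows.
Z-row update in column x_3: 0 − (-1)·1 = 1.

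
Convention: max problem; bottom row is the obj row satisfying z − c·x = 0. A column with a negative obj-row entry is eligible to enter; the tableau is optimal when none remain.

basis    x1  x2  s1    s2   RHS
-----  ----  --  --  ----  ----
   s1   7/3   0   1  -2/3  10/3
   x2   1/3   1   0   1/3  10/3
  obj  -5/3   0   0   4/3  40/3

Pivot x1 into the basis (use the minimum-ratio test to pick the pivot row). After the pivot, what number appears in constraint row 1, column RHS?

Ratio test on column x1 — row 1: (10/3)/(7/3) = 10/7; row 2: (10/3)/(1/3) = 10. Minimum is 10/7 at row 1 (s1 leaves); pivot element 7/3.
Divide row 1 by 7/3; eliminate column x1 from the other rows.
In the new row 1, the RHS entry is the old entry divided by the pivot: (10/3)/(7/3) = 10/7.

10/7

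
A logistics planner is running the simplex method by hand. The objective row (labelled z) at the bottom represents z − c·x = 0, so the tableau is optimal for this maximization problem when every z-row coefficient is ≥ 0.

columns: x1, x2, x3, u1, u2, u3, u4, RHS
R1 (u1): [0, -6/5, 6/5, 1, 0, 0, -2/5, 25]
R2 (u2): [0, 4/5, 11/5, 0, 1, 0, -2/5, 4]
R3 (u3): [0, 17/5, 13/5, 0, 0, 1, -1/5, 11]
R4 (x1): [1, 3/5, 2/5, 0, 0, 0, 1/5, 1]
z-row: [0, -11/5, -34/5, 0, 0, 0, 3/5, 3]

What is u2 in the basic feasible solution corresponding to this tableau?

4

u2 is basic (row 2); its value is the RHS of that row, 4.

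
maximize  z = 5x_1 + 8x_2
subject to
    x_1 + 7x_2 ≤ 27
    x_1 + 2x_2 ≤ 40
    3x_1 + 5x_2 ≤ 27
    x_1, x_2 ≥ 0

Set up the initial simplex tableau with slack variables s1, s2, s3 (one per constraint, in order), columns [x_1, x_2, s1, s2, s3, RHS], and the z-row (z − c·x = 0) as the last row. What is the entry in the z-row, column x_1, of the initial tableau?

-5

The z-row carries the negated objective coefficients: the x_1 entry is -5.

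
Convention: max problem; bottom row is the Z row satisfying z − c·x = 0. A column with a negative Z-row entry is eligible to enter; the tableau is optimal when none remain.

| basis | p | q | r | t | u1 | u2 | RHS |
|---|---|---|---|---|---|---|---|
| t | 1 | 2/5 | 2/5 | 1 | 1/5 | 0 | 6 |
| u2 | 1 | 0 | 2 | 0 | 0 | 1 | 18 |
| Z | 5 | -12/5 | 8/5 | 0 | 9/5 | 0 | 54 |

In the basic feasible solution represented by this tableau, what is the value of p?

p is not in the basis, so in the current basic feasible solution p = 0.

0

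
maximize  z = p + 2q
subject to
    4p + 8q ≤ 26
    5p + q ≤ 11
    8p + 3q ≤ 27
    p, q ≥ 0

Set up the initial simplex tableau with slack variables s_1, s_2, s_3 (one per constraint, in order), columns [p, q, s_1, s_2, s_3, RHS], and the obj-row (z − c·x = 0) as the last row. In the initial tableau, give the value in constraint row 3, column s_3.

Slack s_3 belongs to constraint 3; its column is the unit vector e_3, so the entry in row 3 is 1.

1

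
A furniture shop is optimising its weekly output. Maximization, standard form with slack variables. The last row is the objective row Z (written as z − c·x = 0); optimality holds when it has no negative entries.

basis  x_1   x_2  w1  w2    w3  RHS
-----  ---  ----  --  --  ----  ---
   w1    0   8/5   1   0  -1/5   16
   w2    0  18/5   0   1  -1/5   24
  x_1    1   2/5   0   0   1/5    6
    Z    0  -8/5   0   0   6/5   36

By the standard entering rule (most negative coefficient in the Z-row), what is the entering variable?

Negative Z-row entries: x_2: -8/5.
The most negative is -8/5 in column x_2, so x_2 enters.

x_2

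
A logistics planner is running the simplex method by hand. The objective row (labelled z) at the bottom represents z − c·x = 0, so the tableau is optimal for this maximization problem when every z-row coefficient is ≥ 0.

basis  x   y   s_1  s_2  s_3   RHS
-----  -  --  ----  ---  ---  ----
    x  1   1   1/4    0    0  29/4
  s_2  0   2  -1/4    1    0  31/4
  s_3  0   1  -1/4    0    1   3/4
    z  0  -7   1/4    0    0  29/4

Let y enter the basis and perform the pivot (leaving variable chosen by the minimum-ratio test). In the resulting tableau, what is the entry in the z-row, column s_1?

Ratio test on column y — row 1: (29/4)/1 = 29/4; row 2: (31/4)/2 = 31/8; row 3: (3/4)/1 = 3/4. Minimum is 3/4 at row 3 (s_3 leaves); pivot element 1.
Divide row 3 by 1; eliminate column y from the other rows.
z-row update in column s_1: 1/4 − (-7)·(-1/4) = -3/2.

-3/2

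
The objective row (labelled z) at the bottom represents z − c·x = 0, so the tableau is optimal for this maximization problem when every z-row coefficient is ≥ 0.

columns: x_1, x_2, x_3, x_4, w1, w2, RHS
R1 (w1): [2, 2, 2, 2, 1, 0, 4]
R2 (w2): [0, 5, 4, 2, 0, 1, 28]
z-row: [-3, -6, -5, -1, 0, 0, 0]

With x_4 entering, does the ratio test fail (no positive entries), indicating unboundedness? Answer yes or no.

Column x_4 has positive entries in row(s) 1, 2, so the ratio test bounds it — not unbounded.

no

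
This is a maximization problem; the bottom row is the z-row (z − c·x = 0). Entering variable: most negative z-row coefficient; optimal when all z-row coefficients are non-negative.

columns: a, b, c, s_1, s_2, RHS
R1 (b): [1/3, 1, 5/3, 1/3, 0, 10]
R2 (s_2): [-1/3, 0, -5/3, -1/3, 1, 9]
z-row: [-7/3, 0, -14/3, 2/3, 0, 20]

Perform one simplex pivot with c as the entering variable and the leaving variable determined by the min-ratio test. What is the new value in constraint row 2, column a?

0

Ratio test on column c — row 1: 10/(5/3) = 6; row 2: entry -5/3 ≤ 0. Minimum is 6 at row 1 (b leaves); pivot element 5/3.
Divide row 1 by 5/3; eliminate column c from the other rows.
Row 2 update in column a: -1/3 − (-5/3)·(1/5) = 0.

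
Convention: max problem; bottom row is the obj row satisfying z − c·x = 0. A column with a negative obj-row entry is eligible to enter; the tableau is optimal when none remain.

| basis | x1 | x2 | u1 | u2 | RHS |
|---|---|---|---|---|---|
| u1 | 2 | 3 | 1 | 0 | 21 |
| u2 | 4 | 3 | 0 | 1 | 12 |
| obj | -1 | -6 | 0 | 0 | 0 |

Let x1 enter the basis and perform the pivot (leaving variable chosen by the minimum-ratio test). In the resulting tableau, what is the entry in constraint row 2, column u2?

1/4

Ratio test on column x1 — row 1: 21/2 = 21/2; row 2: 12/4 = 3. Minimum is 3 at row 2 (u2 leaves); pivot element 4.
Divide row 2 by 4; eliminate column x1 from the other rows.
In the new row 2, the u2 entry is the old entry divided by the pivot: 1/4 = 1/4.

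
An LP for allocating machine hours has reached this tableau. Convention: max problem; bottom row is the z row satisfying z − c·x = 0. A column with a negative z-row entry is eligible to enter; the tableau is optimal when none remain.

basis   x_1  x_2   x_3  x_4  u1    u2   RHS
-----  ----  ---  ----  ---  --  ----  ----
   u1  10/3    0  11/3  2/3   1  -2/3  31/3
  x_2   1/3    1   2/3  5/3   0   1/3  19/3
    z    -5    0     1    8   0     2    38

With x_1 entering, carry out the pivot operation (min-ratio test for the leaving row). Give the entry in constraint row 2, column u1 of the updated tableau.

-1/10

Ratio test on column x_1 — row 1: (31/3)/(10/3) = 31/10; row 2: (19/3)/(1/3) = 19. Minimum is 31/10 at row 1 (u1 leaves); pivot element 10/3.
Divide row 1 by 10/3; eliminate column x_1 from the other rows.
Row 2 update in column u1: 0 − (1/3)·(3/10) = -1/10.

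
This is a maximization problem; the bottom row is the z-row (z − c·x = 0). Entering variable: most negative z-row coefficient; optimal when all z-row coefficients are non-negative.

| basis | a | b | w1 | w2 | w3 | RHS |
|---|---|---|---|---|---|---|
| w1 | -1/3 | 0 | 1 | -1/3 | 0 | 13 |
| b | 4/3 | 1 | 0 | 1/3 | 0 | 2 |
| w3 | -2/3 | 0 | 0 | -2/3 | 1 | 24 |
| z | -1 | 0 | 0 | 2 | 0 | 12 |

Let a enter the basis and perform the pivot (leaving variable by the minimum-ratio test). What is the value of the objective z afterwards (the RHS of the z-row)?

27/2

Ratio test on column a — row 1: entry -1/3 ≤ 0; row 2: 2/(4/3) = 3/2; row 3: entry -2/3 ≤ 0. Minimum is 3/2 at row 2 (b leaves); pivot element 4/3.
Pivot on row 2; the z-row RHS becomes 12 − (-1)·(3/2) = 27/2.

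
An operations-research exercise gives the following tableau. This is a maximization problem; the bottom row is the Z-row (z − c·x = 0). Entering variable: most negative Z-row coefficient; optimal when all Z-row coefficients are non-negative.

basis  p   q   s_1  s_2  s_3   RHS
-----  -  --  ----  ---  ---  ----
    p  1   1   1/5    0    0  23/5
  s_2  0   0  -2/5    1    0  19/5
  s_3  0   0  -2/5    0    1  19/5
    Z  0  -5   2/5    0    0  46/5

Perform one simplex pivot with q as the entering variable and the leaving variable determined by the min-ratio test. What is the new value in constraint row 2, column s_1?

Ratio test on column q — row 1: (23/5)/1 = 23/5; row 2: entry 0 ≤ 0; row 3: entry 0 ≤ 0. Minimum is 23/5 at row 1 (p leaves); pivot element 1.
Divide row 1 by 1; eliminate column q from the other rows.
Row 2 update in column s_1: -2/5 − 0·(1/5) = -2/5.

-2/5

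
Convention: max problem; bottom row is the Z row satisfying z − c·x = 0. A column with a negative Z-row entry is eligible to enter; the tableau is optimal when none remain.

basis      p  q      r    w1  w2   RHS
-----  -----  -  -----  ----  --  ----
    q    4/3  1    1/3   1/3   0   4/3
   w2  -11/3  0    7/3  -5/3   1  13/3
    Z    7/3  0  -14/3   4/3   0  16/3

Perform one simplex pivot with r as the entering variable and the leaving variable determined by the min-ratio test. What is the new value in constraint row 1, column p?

13/7

Ratio test on column r — row 1: (4/3)/(1/3) = 4; row 2: (13/3)/(7/3) = 13/7. Minimum is 13/7 at row 2 (w2 leaves); pivot element 7/3.
Divide row 2 by 7/3; eliminate column r from the other rows.
Row 1 update in column p: 4/3 − (1/3)·(-11/7) = 13/7.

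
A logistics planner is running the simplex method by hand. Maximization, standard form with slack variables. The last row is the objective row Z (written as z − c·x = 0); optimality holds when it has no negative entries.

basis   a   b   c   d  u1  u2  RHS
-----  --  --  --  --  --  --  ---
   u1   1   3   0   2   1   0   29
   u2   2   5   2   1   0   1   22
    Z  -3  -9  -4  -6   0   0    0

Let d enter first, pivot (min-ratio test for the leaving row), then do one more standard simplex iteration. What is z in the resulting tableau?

Ratio test on column d — row 1: 29/2 = 29/2; row 2: 22/1 = 22. Minimum is 29/2 at row 1 (u1 leaves); pivot element 2.
Pivot on row 1; the Z-row RHS becomes 0 − (-6)·(29/2) = 87.
Next entering variable (most negative Z-row entry -4): c.
Ratio test on column c — row 1: entry 0 ≤ 0; row 2: (15/2)/2 = 15/4. Minimum is 15/4 at row 2 (u2 leaves); pivot element 2.
After the second pivot the Z-row RHS is 87 − (-4)·(15/4) = 102.

102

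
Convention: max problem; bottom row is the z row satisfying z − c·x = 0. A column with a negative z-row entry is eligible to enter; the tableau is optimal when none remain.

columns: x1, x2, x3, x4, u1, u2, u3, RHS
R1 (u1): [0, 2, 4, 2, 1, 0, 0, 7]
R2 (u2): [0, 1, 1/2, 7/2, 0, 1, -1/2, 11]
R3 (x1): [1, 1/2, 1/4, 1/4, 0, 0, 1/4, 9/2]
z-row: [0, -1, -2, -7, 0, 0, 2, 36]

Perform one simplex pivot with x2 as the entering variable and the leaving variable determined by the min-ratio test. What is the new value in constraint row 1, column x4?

Ratio test on column x2 — row 1: 7/2 = 7/2; row 2: 11/1 = 11; row 3: (9/2)/(1/2) = 9. Minimum is 7/2 at row 1 (u1 leaves); pivot element 2.
Divide row 1 by 2; eliminate column x2 from the other rows.
In the new row 1, the x4 entry is the old entry divided by the pivot: 2/2 = 1.

1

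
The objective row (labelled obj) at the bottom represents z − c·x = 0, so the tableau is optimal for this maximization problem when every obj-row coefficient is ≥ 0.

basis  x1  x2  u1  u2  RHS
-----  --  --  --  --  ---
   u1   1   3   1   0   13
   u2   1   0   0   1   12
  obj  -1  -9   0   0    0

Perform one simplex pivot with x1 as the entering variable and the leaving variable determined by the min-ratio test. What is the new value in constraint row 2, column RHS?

12

Ratio test on column x1 — row 1: 13/1 = 13; row 2: 12/1 = 12. Minimum is 12 at row 2 (u2 leaves); pivot element 1.
Divide row 2 by 1; eliminate column x1 from the other rows.
In the new row 2, the RHS entry is the old entry divided by the pivot: 12/1 = 12.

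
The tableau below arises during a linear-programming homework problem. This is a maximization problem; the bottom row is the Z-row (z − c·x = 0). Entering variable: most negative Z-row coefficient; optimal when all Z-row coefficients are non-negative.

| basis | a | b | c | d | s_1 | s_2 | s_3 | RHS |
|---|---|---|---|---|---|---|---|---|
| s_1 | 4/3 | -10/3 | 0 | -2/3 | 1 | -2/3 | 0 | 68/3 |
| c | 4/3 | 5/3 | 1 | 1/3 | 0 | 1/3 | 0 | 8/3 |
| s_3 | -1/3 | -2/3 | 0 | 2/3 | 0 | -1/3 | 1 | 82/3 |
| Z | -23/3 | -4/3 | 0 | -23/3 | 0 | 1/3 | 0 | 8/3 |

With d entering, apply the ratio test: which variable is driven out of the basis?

Column d entries and ratios — s_1: -2/3 ≤ 0, skip; c: (8/3)/(1/3) = 8; s_3: (82/3)/(2/3) = 41.
Smallest ratio is 8 in the row of c, so c leaves.

c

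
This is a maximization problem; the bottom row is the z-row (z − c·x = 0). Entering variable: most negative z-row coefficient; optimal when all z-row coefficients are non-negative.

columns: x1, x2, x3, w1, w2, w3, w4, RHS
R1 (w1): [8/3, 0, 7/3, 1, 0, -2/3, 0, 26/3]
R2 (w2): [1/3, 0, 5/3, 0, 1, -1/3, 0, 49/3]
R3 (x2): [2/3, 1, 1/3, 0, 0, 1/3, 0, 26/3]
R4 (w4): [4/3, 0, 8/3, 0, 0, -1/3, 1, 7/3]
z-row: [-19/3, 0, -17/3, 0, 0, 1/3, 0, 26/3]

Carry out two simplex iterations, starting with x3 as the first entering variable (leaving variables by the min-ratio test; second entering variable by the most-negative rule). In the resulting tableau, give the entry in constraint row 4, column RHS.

7/4

Ratio test on column x3 — row 1: (26/3)/(7/3) = 26/7; row 2: (49/3)/(5/3) = 49/5; row 3: (26/3)/(1/3) = 26; row 4: (7/3)/(8/3) = 7/8. Minimum is 7/8 at row 4 (w4 leaves); pivot element 8/3.
Divide row 4 by 8/3; eliminate column x3 from the other rows.
Second iteration: most negative z-row entry is -7/2 in column x1, so x1 enters.
Ratio test on column x1 — row 1: (53/8)/(3/2) = 53/12; row 2: entry -1/2 ≤ 0; row 3: (67/8)/(1/2) = 67/4; row 4: (7/8)/(1/2) = 7/4. Minimum is 7/4 at row 4 (x3 leaves); pivot element 1/2.
Divide row 4 by 1/2; eliminate column x1 from the other rows.
After both pivots, the entry at constraint row 4, column RHS is 7/4.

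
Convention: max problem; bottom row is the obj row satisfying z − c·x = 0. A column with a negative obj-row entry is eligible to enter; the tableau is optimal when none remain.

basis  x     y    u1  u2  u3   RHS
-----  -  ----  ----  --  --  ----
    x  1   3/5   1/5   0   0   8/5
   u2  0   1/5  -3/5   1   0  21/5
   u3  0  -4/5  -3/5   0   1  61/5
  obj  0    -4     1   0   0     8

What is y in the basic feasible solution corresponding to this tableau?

y is not in the basis, so in the current basic feasible solution y = 0.

0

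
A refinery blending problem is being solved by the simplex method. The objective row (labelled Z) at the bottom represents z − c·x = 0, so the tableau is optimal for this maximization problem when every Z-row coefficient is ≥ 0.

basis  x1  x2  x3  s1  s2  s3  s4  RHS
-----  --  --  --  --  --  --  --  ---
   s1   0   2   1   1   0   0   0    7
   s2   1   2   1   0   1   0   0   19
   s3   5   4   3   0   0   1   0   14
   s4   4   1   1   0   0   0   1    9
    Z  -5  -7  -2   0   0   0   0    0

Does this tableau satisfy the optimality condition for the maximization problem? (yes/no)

no

The Z-row has a negative entry -7 in column x2, so it is not optimal.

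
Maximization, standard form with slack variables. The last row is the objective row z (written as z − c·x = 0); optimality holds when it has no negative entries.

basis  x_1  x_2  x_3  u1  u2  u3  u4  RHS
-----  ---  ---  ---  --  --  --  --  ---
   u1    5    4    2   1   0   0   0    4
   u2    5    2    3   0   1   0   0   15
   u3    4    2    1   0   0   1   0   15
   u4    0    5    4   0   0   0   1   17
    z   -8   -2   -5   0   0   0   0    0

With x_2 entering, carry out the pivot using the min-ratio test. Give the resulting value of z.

Ratio test on column x_2 — row 1: 4/4 = 1; row 2: 15/2 = 15/2; row 3: 15/2 = 15/2; row 4: 17/5 = 17/5. Minimum is 1 at row 1 (u1 leaves); pivot element 4.
Pivot on row 1; the z-row RHS becomes 0 − (-2)·1 = 2.

2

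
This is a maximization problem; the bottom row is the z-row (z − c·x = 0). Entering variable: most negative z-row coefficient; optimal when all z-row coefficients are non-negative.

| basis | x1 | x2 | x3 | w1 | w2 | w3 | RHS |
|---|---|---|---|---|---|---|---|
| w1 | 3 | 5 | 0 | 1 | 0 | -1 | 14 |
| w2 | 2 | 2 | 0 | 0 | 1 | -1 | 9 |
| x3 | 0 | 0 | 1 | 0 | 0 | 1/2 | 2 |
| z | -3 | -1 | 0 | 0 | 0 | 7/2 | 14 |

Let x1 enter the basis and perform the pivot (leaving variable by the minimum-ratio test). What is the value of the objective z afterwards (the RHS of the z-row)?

Ratio test on column x1 — row 1: 14/3 = 14/3; row 2: 9/2 = 9/2; row 3: entry 0 ≤ 0. Minimum is 9/2 at row 2 (w2 leaves); pivot element 2.
Pivot on row 2; the z-row RHS becomes 14 − (-3)·(9/2) = 55/2.

55/2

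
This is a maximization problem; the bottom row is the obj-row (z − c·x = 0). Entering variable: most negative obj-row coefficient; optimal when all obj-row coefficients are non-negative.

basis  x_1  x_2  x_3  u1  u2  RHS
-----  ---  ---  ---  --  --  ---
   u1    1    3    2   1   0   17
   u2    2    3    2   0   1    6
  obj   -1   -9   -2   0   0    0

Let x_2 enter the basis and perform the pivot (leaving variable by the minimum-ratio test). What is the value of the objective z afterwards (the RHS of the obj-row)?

18

Ratio test on column x_2 — row 1: 17/3 = 17/3; row 2: 6/3 = 2. Minimum is 2 at row 2 (u2 leaves); pivot element 3.
Pivot on row 2; the obj-row RHS becomes 0 − (-9)·2 = 18.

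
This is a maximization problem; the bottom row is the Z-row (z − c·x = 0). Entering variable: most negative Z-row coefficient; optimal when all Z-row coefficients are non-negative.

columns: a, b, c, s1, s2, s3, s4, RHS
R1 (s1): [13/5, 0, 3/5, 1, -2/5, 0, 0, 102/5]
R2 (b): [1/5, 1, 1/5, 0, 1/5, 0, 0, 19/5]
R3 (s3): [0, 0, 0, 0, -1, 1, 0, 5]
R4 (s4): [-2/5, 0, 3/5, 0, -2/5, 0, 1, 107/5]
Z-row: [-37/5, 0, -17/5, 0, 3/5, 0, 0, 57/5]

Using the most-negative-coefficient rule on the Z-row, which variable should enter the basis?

a

Negative Z-row entries: a: -37/5, c: -17/5.
The most negative is -37/5 in column a, so a enters.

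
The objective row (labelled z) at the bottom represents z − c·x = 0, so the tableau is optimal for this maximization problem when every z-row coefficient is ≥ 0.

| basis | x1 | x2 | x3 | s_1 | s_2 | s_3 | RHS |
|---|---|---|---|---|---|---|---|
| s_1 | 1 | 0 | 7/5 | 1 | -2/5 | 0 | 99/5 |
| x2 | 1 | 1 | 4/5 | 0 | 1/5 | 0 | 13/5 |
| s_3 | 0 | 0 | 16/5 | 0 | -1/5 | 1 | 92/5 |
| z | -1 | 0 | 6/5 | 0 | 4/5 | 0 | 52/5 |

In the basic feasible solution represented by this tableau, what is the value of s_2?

0

s_2 is not in the basis, so in the current basic feasible solution s_2 = 0.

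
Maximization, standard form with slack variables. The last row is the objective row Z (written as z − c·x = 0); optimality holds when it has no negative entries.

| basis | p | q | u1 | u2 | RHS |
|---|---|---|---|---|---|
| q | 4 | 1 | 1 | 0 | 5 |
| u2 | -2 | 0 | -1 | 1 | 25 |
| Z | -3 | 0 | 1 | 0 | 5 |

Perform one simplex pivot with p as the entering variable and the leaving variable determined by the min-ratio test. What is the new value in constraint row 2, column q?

Ratio test on column p — row 1: 5/4 = 5/4; row 2: entry -2 ≤ 0. Minimum is 5/4 at row 1 (q leaves); pivot element 4.
Divide row 1 by 4; eliminate column p from the other rows.
Row 2 update in column q: 0 − (-2)·(1/4) = 1/2.

1/2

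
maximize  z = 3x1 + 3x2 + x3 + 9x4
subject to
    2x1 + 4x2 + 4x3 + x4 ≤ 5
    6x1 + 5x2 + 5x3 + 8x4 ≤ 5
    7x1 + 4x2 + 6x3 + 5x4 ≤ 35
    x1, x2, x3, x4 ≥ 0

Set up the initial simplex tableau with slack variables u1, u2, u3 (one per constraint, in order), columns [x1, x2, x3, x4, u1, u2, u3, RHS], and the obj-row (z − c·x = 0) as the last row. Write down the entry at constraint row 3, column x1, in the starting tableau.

7

Constraint 3 has coefficient 7 on x1.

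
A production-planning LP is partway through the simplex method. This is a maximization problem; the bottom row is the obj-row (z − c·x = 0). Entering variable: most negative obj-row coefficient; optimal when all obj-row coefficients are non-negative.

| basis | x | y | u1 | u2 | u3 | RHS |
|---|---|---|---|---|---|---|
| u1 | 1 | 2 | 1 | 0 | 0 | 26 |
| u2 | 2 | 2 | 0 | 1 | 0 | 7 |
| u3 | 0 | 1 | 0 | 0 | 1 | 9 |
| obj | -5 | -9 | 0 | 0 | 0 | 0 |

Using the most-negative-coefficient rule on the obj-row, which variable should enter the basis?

Negative obj-row entries: x: -5, y: -9.
The most negative is -9 in column y, so y enters.

y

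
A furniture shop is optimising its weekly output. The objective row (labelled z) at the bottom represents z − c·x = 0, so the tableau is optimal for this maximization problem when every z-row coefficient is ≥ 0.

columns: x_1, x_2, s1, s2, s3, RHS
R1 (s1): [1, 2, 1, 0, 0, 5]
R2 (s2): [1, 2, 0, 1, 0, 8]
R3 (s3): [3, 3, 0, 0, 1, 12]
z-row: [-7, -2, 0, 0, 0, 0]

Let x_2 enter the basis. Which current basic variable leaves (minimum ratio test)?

s1

Column x_2 entries and ratios — s1: 5/2 = 5/2; s2: 8/2 = 4; s3: 12/3 = 4.
Smallest ratio is 5/2 in the row of s1, so s1 leaves.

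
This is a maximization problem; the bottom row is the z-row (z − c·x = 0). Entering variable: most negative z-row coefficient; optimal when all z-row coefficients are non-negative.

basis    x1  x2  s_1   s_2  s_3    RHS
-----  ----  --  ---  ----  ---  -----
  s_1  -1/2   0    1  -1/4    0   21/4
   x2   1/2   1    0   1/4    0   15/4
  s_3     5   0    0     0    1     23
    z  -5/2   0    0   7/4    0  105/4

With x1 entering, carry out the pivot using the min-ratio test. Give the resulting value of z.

151/4

Ratio test on column x1 — row 1: entry -1/2 ≤ 0; row 2: (15/4)/(1/2) = 15/2; row 3: 23/5 = 23/5. Minimum is 23/5 at row 3 (s_3 leaves); pivot element 5.
Pivot on row 3; the z-row RHS becomes 105/4 − (-5/2)·(23/5) = 151/4.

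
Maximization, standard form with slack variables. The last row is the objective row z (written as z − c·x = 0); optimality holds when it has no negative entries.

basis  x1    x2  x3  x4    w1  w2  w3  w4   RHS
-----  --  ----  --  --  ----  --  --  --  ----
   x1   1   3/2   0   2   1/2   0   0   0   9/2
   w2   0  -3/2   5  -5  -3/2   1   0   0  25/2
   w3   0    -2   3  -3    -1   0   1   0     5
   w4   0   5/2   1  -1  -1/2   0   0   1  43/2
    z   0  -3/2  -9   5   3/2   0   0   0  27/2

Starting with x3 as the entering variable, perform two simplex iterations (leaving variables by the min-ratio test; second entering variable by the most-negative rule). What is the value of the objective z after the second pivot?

501/11

Ratio test on column x3 — row 1: entry 0 ≤ 0; row 2: (25/2)/5 = 5/2; row 3: 5/3 = 5/3; row 4: (43/2)/1 = 43/2. Minimum is 5/3 at row 3 (w3 leaves); pivot element 3.
Pivot on row 3; the z-row RHS becomes 27/2 − (-9)·(5/3) = 57/2.
Next entering variable (most negative z-row entry -15/2): x2.
Ratio test on column x2 — row 1: (9/2)/(3/2) = 3; row 2: (25/6)/(11/6) = 25/11; row 3: entry -2/3 ≤ 0; row 4: (119/6)/(19/6) = 119/19. Minimum is 25/11 at row 2 (w2 leaves); pivot element 11/6.
After the second pivot the z-row RHS is 57/2 − (-15/2)·(25/11) = 501/11.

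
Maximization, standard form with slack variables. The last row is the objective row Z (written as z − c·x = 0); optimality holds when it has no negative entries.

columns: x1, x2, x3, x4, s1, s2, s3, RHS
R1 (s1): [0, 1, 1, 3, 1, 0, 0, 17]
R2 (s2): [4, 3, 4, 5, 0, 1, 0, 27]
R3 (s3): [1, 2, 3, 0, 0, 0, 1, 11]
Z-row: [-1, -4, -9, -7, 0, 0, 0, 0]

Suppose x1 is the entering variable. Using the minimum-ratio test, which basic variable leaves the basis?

s2

Column x1 entries and ratios — s1: 0 ≤ 0, skip; s2: 27/4 = 27/4; s3: 11/1 = 11.
Smallest ratio is 27/4 in the row of s2, so s2 leaves.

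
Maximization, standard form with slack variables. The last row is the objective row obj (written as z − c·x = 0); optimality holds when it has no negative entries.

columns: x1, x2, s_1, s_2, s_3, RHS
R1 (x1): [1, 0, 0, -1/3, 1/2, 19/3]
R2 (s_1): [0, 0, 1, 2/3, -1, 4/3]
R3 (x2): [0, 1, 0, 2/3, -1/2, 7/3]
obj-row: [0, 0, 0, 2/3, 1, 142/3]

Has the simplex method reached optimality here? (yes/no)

Every obj-row coefficient is ≥ 0, so the tableau is optimal.

yes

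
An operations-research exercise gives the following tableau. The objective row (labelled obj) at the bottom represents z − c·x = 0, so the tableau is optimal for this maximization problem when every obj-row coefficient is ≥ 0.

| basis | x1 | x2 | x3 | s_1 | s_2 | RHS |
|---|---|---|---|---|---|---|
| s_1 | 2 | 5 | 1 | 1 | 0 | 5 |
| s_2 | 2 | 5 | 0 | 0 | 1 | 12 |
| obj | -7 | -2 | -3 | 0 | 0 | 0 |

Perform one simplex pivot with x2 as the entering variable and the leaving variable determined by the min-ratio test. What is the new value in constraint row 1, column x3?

1/5

Ratio test on column x2 — row 1: 5/5 = 1; row 2: 12/5 = 12/5. Minimum is 1 at row 1 (s_1 leaves); pivot element 5.
Divide row 1 by 5; eliminate column x2 from the other rows.
In the new row 1, the x3 entry is the old entry divided by the pivot: 1/5 = 1/5.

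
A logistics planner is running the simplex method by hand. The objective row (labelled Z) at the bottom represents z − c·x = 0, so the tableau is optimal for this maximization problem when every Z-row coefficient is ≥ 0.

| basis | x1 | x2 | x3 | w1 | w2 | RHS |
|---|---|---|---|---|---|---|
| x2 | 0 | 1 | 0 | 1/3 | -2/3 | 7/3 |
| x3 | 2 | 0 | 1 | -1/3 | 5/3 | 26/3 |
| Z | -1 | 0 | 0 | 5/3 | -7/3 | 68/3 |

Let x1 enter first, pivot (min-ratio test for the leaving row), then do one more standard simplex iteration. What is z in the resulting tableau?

Ratio test on column x1 — row 1: entry 0 ≤ 0; row 2: (26/3)/2 = 13/3. Minimum is 13/3 at row 2 (x3 leaves); pivot element 2.
Pivot on row 2; the Z-row RHS becomes 68/3 − (-1)·(13/3) = 27.
Next entering variable (most negative Z-row entry -3/2): w2.
Ratio test on column w2 — row 1: entry -2/3 ≤ 0; row 2: (13/3)/(5/6) = 26/5. Minimum is 26/5 at row 2 (x1 leaves); pivot element 5/6.
After the second pivot the Z-row RHS is 27 − (-3/2)·(26/5) = 174/5.

174/5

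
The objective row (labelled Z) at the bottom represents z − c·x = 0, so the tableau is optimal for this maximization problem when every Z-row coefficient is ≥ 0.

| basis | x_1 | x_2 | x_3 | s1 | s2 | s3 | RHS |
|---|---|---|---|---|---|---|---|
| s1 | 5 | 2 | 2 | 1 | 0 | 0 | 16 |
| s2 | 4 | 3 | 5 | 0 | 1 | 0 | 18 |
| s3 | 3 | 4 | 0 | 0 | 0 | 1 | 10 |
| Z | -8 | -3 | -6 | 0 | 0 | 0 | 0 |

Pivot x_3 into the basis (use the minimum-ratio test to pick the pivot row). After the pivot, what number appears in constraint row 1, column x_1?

Ratio test on column x_3 — row 1: 16/2 = 8; row 2: 18/5 = 18/5; row 3: entry 0 ≤ 0. Minimum is 18/5 at row 2 (s2 leaves); pivot element 5.
Divide row 2 by 5; eliminate column x_3 from the other rows.
Row 1 update in column x_1: 5 − 2·(4/5) = 17/5.

17/5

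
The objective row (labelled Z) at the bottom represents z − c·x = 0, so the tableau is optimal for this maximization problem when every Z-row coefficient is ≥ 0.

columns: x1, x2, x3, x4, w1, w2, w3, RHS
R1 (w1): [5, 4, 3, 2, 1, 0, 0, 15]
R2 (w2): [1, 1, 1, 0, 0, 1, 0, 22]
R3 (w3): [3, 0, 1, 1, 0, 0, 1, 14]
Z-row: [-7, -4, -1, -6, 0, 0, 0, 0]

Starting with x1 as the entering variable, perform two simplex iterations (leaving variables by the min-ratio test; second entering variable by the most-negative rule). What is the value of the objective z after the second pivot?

45

Ratio test on column x1 — row 1: 15/5 = 3; row 2: 22/1 = 22; row 3: 14/3 = 14/3. Minimum is 3 at row 1 (w1 leaves); pivot element 5.
Pivot on row 1; the Z-row RHS becomes 0 − (-7)·3 = 21.
Next entering variable (most negative Z-row entry -16/5): x4.
Ratio test on column x4 — row 1: 3/(2/5) = 15/2; row 2: entry -2/5 ≤ 0; row 3: entry -1/5 ≤ 0. Minimum is 15/2 at row 1 (x1 leaves); pivot element 2/5.
After the second pivot the Z-row RHS is 21 − (-16/5)·(15/2) = 45.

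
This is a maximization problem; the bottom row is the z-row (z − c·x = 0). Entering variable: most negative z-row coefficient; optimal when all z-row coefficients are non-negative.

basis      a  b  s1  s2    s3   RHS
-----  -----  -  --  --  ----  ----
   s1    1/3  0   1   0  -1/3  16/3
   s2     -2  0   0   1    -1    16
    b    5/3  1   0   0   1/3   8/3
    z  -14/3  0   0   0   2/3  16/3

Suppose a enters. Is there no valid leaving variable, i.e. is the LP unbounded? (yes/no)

no

Column a has positive entries in row(s) 1, 3, so the ratio test bounds it — not unbounded.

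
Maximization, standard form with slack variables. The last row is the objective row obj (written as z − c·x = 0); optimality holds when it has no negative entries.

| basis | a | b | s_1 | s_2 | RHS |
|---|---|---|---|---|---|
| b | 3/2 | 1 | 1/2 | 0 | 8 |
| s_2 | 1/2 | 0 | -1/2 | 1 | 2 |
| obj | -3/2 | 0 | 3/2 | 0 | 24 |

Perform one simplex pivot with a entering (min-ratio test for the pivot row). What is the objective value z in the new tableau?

Ratio test on column a — row 1: 8/(3/2) = 16/3; row 2: 2/(1/2) = 4. Minimum is 4 at row 2 (s_2 leaves); pivot element 1/2.
Pivot on row 2; the obj-row RHS becomes 24 − (-3/2)·4 = 30.

30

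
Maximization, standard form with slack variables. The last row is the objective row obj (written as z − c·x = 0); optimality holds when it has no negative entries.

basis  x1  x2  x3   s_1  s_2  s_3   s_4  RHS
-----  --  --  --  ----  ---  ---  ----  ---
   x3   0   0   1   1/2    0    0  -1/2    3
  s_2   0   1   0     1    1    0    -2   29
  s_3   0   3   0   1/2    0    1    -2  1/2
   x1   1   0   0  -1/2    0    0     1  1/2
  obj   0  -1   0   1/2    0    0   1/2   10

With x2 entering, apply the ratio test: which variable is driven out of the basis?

s_3

Column x2 entries and ratios — x3: 0 ≤ 0, skip; s_2: 29/1 = 29; s_3: (1/2)/3 = 1/6; x1: 0 ≤ 0, skip.
Smallest ratio is 1/6 in the row of s_3, so s_3 leaves.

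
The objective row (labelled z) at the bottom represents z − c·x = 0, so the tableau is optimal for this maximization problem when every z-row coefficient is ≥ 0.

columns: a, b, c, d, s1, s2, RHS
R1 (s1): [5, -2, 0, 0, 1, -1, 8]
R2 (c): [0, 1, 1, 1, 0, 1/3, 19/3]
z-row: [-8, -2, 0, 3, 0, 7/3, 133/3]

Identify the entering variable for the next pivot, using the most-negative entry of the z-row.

a

Negative z-row entries: a: -8, b: -2.
The most negative is -8 in column a, so a enters.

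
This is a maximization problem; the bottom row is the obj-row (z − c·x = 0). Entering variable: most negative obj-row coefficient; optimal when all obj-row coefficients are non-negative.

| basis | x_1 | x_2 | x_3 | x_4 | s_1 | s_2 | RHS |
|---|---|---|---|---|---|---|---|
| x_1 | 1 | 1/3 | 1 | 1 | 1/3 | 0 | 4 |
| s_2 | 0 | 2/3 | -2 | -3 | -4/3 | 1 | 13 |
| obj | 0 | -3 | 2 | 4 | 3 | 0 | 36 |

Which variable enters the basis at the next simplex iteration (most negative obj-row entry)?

Negative obj-row entries: x_2: -3.
The most negative is -3 in column x_2, so x_2 enters.

x_2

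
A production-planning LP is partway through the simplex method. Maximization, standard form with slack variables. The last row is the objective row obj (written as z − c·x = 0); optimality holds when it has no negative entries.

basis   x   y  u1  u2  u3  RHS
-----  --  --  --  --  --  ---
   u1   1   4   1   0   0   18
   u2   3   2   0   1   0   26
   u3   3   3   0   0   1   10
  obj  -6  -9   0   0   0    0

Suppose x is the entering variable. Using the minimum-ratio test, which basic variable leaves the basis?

u3

Column x entries and ratios — u1: 18/1 = 18; u2: 26/3 = 26/3; u3: 10/3 = 10/3.
Smallest ratio is 10/3 in the row of u3, so u3 leaves.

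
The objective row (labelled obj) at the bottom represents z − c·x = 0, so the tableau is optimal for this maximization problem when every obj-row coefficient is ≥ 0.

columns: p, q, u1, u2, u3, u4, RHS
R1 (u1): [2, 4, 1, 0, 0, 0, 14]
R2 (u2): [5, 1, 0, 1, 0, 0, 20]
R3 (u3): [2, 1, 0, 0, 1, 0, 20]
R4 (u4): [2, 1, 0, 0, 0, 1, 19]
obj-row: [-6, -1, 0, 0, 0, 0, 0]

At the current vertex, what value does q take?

q is not in the basis, so in the current basic feasible solution q = 0.

0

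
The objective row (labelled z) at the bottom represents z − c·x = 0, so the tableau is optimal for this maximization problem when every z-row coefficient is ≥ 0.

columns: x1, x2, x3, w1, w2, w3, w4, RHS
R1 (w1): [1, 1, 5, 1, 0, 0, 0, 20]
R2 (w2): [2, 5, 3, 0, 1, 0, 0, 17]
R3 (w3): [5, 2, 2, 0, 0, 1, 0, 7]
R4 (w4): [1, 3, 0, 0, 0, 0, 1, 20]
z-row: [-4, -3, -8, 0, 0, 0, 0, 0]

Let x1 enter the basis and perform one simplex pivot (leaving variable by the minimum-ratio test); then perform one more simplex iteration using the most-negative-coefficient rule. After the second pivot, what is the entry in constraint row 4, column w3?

0

Ratio test on column x1 — row 1: 20/1 = 20; row 2: 17/2 = 17/2; row 3: 7/5 = 7/5; row 4: 20/1 = 20. Minimum is 7/5 at row 3 (w3 leaves); pivot element 5.
Divide row 3 by 5; eliminate column x1 from the other rows.
Second iteration: most negative z-row entry is -32/5 in column x3, so x3 enters.
Ratio test on column x3 — row 1: (93/5)/(23/5) = 93/23; row 2: (71/5)/(11/5) = 71/11; row 3: (7/5)/(2/5) = 7/2; row 4: entry -2/5 ≤ 0. Minimum is 7/2 at row 3 (x1 leaves); pivot element 2/5.
Divide row 3 by 2/5; eliminate column x3 from the other rows.
After both pivots, the entry at constraint row 4, column w3 is 0.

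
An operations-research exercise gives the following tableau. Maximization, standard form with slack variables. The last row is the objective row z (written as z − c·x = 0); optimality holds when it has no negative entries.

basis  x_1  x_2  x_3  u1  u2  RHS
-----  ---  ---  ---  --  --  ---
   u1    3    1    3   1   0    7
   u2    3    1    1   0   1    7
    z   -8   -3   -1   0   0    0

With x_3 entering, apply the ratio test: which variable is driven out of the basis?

u1

Column x_3 entries and ratios — u1: 7/3 = 7/3; u2: 7/1 = 7.
Smallest ratio is 7/3 in the row of u1, so u1 leaves.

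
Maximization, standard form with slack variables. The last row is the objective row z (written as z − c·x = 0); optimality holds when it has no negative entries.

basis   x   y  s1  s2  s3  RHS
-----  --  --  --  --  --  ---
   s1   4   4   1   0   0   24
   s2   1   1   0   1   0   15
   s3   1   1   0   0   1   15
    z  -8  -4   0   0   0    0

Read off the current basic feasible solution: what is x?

x is not in the basis, so in the current basic feasible solution x = 0.

0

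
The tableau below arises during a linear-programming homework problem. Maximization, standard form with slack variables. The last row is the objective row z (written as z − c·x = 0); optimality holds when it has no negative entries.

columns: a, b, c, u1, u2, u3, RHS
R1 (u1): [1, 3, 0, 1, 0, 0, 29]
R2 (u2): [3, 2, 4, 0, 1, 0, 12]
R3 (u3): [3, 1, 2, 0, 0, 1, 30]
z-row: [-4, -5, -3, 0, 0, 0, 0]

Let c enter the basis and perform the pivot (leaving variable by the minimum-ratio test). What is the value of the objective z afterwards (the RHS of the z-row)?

Ratio test on column c — row 1: entry 0 ≤ 0; row 2: 12/4 = 3; row 3: 30/2 = 15. Minimum is 3 at row 2 (u2 leaves); pivot element 4.
Pivot on row 2; the z-row RHS becomes 0 − (-3)·3 = 9.

9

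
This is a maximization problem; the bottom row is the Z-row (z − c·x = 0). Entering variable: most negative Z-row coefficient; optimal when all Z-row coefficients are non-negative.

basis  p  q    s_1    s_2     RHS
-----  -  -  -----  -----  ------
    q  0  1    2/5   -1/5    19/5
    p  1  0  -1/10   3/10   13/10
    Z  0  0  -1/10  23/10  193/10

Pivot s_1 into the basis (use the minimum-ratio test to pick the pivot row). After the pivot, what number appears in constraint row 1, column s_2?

Ratio test on column s_1 — row 1: (19/5)/(2/5) = 19/2; row 2: entry -1/10 ≤ 0. Minimum is 19/2 at row 1 (q leaves); pivot element 2/5.
Divide row 1 by 2/5; eliminate column s_1 from the other rows.
In the new row 1, the s_2 entry is the old entry divided by the pivot: (-1/5)/(2/5) = -1/2.

-1/2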